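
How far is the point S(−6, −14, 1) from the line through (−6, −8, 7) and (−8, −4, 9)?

3√2

A direction vector is d = (−2, 4, 2).
AP = (0, −6, −6), and AP × d = (12, 12, −12).
|AP × d|² = 432 and |d|² = 24, so the distance is √(432/24) = √18 = 3√2.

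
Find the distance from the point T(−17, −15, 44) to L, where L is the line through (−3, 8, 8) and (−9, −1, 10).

2√233

A direction vector is d = (−6, −9, 2).
AP = (−14, −23, 36); AP·d = 363, |AP|² = 2021, |d|² = 121.
distance² = |AP|² − (AP·d)²/|d|² = 2021 − 131769/121 = 932, so the distance is 2√233.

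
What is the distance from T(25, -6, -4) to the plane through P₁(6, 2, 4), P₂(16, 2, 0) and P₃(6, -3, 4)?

P₁P₂ = (10, 0, -4) and P₁P₃ = (0, -5, 0), so a normal is n = P₁P₂ × P₁P₃ = (-20, 0, -50).
n = (-20, 0, -50); n·P − (-320) = 20; |n| = 10√29; distance = 20/(10√29) = 2√29/29.

2/√29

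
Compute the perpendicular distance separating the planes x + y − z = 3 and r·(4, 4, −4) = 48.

3√3

Divide the second equation by 4 to match normals: x + y − z = 12.
Both planes have normal n = (1, 1, −1), |n| = √3. Any point on the first plane is at distance |12 − 3|/|n| = 9/√3 = 3√3 from the second.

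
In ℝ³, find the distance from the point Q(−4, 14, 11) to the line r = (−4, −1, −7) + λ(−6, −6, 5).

Direction vector d = (−6, −6, 5).
AP = (0, 15, 18), and AP × d = (183, −108, 90).
|AP × d|² = 53253 and |d|² = 97, so the distance is √(53253/97) = √549 = 3√61.

3√61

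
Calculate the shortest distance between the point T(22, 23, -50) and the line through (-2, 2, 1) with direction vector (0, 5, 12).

Direction vector d = (0, 5, 12).
AP = (24, 21, -51); AP·d = -507, |AP|² = 3618, |d|² = 169.
distance² = |AP|² − (AP·d)²/|d|² = 3618 − 257049/169 = 2097, so the distance is 3√233.

3√233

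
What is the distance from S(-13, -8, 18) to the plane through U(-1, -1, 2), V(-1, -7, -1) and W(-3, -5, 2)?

5

UV = (0, -6, -3) and UW = (-2, -4, 0), so a normal is n = UV × UW = (-12, 6, -12).
Then n·(-13, -8, 18) - (-18) = -90.
|n| = √(144 + 36 + 144) = 18, so the distance is |-90|/18 = 5.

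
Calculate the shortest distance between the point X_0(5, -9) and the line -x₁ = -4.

The normal to the line is n = (-1, 0) with |n| = 1.
|n·X_0 − (-4)| = |-5 − (-4)| = 1, so the distance is 1/1 = 1.

1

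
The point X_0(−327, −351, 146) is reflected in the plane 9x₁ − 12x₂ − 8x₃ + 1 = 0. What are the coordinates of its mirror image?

With n = (9, −12, −8), the signed offset is (n·X_0 − (-1))/|n|² = 102/289 = 6/17.
X_0' = X_0 − 2t·n = (−327, −351, 146) − (12/17)·(9, −12, −8) = (−5667/17, −5823/17, 2578/17).

(-5667/17, -5823/17, 2578/17)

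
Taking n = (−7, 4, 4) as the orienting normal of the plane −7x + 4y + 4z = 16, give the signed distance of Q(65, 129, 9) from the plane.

n·Q − 16 = 81.
|n| = 9, so the signed distance is 81/9 = 9.

9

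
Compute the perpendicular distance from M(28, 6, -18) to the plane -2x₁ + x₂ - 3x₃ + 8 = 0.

Normal vector n = (-2, 1, -3), and n·(28, 6, -18) - (-8) = 12.
|n| = √(4 + 1 + 9) = √14, so the distance is |12|/√14 = 12/√14.

12/√14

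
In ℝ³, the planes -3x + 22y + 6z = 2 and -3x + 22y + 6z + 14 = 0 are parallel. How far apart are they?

16/23

Both planes have normal n = (-3, 22, 6), |n| = 23. Any point on the first plane is at distance |(-14) − 2|/|n| = 16/23 from the second.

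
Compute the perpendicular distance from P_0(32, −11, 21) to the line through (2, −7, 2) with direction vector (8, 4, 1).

2√137

Direction vector d = (8, 4, 1).
AP = (30, −4, 19), and AP × d = (−80, 122, 152).
|AP × d|² = 44388 and |d|² = 81, so the distance is √(44388/81) = √548 = 2√137.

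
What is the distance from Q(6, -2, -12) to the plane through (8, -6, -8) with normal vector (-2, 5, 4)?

The plane has equation n·(r − (8, -6, -8)) = 0, i.e. n·r = -78.
Then n·(6, -2, -12) - (-78) = 8.
|n| = √(4 + 25 + 16) = 3√5, so the distance is |8|/(3√5) = 8/(3√5).

8√5/15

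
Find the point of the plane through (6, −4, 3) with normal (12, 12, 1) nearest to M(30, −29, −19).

n = (12, 12, 1), |n|² = 289, and n·M − 27 = -34.
t = -34/289 = -2/17, so the foot is M − t·n = (30, −29, −19) − (-2/17)·(12, 12, 1) = (534/17, −469/17, −321/17).

(534/17, -469/17, -321/17)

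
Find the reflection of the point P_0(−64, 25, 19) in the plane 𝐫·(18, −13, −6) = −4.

(44, -53, -17)

With n = (18, −13, −6), the signed offset is (n·P_0 − (-4))/|n|² = -1587/529 = -3.
P_0' = P_0 − 2t·n = (−64, 25, 19) − (-6)·(18, −13, −6) = (44, −53, −17).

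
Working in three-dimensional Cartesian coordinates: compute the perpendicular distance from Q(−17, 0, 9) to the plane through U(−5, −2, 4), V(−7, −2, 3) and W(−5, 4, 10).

UV = (−2, 0, −1) and UW = (0, 6, 6), so a normal is n = UV × UW = (6, 12, −12).
Then n·(−17, 0, 9) − (−102) = −108.
|n| = √(36 + 144 + 144) = 18, so the distance is |-108|/18 = 6.

6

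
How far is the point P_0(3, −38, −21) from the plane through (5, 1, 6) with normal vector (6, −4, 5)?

The plane has equation n·(r − (5, 1, 6)) = 0, i.e. n·r = 56.
d = |6·3 + (-4)·(-38) + 5·(-21) − 56| / √(36 + 16 + 25) = |9| / √77 = 9/√77.

9√77/77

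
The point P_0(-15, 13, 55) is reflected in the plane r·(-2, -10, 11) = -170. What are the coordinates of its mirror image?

n = (-2, -10, 11), |n|² = 225, n·P_0 − (-170) = 675, so t = 675/225 = 3.
Foot F = P_0 − 3·n = (-9, 43, 22); the reflection is 2F − P_0 = (-3, 73, -11).

(-3, 73, -11)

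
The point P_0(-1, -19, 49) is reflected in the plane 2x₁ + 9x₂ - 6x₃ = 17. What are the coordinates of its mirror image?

(15, 53, 1)

n = (2, 9, -6), |n|² = 121, n·P_0 − 17 = -484, so t = -484/121 = -4.
Foot F = P_0 − (-4)·n = (7, 17, 25); the reflection is 2F − P_0 = (15, 53, 1).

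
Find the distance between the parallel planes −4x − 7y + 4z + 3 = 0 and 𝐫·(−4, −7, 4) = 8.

Both planes have normal n = (−4, −7, 4), |n| = 9. Any point on the first plane is at distance |8 − (-3)|/|n| = 11/9 from the second.

11/9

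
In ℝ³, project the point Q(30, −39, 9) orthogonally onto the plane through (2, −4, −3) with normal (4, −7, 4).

(10, -4, -11)

n = (4, −7, 4), |n|² = 81, and n·Q − 24 = 405.
t = 405/81 = 5, so the foot is Q − t·n = (30, −39, 9) − 5·(4, −7, 4) = (10, −4, −11).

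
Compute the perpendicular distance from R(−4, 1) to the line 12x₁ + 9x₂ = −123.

d = |12·(-4) + 9·1 − (-123)| / √(144 + 81) = |84|/15 = 28/5.

28/5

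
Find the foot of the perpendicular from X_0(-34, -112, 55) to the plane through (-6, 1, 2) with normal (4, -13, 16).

(-54, -47, -25)

n = (4, -13, 16), |n|² = 441, and n·X_0 − (-5) = 2205.
t = 2205/441 = 5, so the foot is X_0 − t·n = (-34, -112, 55) − 5·(4, -13, 16) = (-54, -47, -25).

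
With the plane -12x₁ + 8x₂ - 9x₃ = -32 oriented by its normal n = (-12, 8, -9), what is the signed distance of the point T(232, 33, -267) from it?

n·T − (-32) = -85.
|n| = 17, so the signed distance is -85/17 = -5.

-5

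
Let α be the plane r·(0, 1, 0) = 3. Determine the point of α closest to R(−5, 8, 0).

(-5, 3, 0)

The perpendicular from R has direction n = (0, 1, 0): r = (−5, 8, 0) + t(0, 1, 0).
Substitute into the plane: n·(R + tn) = 3 gives 8 + 1t = 3, so t = -5.
Foot = (−5, 8, 0) + (-5)·(0, 1, 0) = (−5, 3, 0).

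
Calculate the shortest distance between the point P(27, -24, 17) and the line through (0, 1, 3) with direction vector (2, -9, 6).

Direction vector d = (2, -9, 6).
AP = (27, -25, 14); AP·d = 363, |AP|² = 1550, |d|² = 121.
distance² = |AP|² − (AP·d)²/|d|² = 1550 − 131769/121 = 461, so the distance is √461.

√461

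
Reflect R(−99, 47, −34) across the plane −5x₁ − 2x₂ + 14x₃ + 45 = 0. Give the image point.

(-301/3, 697/15, -454/15)

With n = (−5, −2, 14), the signed offset is (n·R − (-45))/|n|² = -30/225 = -2/15.
R' = R − 2t·n = (−99, 47, −34) − (-4/15)·(−5, −2, 14) = (−301/3, 697/15, −454/15).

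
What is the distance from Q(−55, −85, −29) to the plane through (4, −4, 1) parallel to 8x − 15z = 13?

22/17

Parallel planes share the normal n = (8, 0, −15); since (4, −4, 1) lies on the plane, its equation is 8x − 15z = 17.
Then n·(−55, −85, −29) − 17 = −22.
|n| = √(64 + 0 + 225) = 17, so the distance is |-22|/17 = 22/17.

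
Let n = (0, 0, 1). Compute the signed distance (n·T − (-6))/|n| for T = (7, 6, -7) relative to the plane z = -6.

-1

n·T − (-6) = -1.
|n| = 1, so the signed distance is -1/1 = -1.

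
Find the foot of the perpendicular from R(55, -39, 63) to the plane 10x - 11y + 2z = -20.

n = (10, -11, 2), |n|² = 225, and n·R − (-20) = 1125.
t = 1125/225 = 5, so the foot is R − t·n = (55, -39, 63) − 5·(10, -11, 2) = (5, 16, 53).

(5, 16, 53)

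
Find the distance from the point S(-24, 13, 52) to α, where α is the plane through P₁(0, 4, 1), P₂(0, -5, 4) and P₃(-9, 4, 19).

9√46/23

P₁P₂ = (0, -9, 3) and P₁P₃ = (-9, 0, 18), so a normal is n = P₁P₂ × P₁P₃ = (-162, -27, -81).
d = |(-162)·(-24) + (-27)·13 + (-81)·52 − (-189)| / √(26244 + 729 + 6561) = |-486| / (27√46) = 9√46/23.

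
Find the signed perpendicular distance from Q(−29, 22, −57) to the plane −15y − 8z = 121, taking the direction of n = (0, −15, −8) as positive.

n·Q − 121 = 5.
|n| = 17, so the signed distance is 5/17.

5/17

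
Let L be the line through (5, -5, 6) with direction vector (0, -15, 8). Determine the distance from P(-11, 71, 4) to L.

Direction vector d = (0, -15, 8).
AP = (-16, 76, -2), and AP × d = (578, 128, 240).
|AP × d|² = 408068 and |d|² = 289, so the distance is √(408068/289) = √1412 = 2√353.

2√353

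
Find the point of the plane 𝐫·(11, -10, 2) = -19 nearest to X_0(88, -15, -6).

(33, 35, -16)

n = (11, -10, 2), |n|² = 225, and n·X_0 − (-19) = 1125.
t = 1125/225 = 5, so the foot is X_0 − t·n = (88, -15, -6) − 5·(11, -10, 2) = (33, 35, -16).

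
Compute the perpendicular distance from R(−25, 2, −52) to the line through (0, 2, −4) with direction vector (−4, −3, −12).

Direction vector d = (−4, −3, −12).
AP = (−25, 0, −48), and AP × d = (−144, −108, 75).
|AP × d|² = 38025 and |d|² = 169, so the distance is √(38025/169) = √225 = 15.

15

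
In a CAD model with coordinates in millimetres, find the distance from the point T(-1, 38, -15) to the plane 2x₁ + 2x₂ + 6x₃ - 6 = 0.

√11

Normal vector n = (2, 2, 6), and n·(-1, 38, -15) - 6 = -22.
|n| = √(4 + 4 + 36) = 2√11, so the distance is |-22|/(2√11) = √11.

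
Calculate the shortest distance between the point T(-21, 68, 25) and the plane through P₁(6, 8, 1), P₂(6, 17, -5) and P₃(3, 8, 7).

P₁P₂ = (0, 9, -6) and P₁P₃ = (-3, 0, 6), so a normal is n = P₁P₂ × P₁P₃ = (54, 18, 27).
Then n·(-21, 68, 25) - 495 = 270.
|n| = √(2916 + 324 + 729) = 63, so the distance is |270|/63 = 30/7.

30/7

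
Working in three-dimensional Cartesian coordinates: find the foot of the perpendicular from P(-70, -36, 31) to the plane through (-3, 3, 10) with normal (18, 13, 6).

n = (18, 13, 6), |n|² = 529, and n·P − 45 = -1587.
t = -1587/529 = -3, so the foot is P − t·n = (-70, -36, 31) − (-3)·(18, 13, 6) = (-16, 3, 49).

(-16, 3, 49)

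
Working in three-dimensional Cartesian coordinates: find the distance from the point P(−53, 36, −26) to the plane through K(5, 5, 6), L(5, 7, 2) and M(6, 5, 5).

14√6/3

KL = (0, 2, −4) and KM = (1, 0, −1), so a normal is n = KL × KM = (−2, −4, −2).
Then n·(−53, 36, −26) − (−42) = 56.
|n| = √(4 + 16 + 4) = 2√6, so the distance is |56|/(2√6) = 14√6/3.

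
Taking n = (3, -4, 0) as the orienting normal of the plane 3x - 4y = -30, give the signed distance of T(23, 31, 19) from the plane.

-5

n·T − (-30) = -25.
|n| = 5, so the signed distance is -25/5 = -5.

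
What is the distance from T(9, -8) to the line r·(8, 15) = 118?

d = |8·9 + 15·(-8) − 118| / √(64 + 225) = |-166|/17 = 166/17.

166/17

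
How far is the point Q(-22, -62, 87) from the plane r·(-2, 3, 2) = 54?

Normal vector n = (-2, 3, 2), and n·(-22, -62, 87) - 54 = -22.
|n| = √(4 + 9 + 4) = √17, so the distance is |-22|/√17 = 22/√17.

22/√17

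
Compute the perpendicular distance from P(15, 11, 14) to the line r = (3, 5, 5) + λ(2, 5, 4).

Direction vector d = (2, 5, 4).
AP = (12, 6, 9), and AP × d = (−21, −30, 48).
|AP × d|² = 3645 and |d|² = 45, so the distance is √(3645/45) = √81 = 9.

9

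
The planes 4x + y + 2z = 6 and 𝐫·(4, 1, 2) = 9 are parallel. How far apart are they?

√21/7

Both planes have normal n = (4, 1, 2), |n| = √21. Any point on the first plane is at distance |9 − 6|/|n| = 3/√21 = √21/7 from the second.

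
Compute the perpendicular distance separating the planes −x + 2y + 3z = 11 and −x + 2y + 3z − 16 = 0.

5√14/14

Both planes have normal n = (−1, 2, 3), |n| = √14. Any point on the first plane is at distance |16 − 11|/|n| = 5/√14 from the second.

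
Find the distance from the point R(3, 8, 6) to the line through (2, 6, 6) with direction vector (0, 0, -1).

√5

Direction vector d = (0, 0, -1).
AP = (1, 2, 0), and AP × d = (-2, 1, 0).
|AP × d|² = 5 and |d|² = 1, so the distance is √5.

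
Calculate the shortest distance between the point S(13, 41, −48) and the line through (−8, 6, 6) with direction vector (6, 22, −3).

Direction vector d = (6, 22, −3).
AP = (21, 35, −54), and AP × d = (1083, −261, 252).
|AP × d|² = 1304514 and |d|² = 529, so the distance is √(1304514/529) = √2466 = 3√274.

3√274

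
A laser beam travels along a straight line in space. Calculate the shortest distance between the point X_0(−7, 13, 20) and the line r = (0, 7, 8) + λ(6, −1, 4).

√229

Direction vector d = (6, −1, 4).
AP = (−7, 6, 12); AP·d = 0, |AP|² = 229, |d|² = 53.
distance² = |AP|² − (AP·d)²/|d|² = 229 − 0/53 = 229, so the distance is √229.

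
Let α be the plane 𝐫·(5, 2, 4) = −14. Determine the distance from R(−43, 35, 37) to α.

17/(3√5)

Normal vector n = (5, 2, 4), and n·(−43, 35, 37) − (−14) = 17.
|n| = √(25 + 4 + 16) = 3√5, so the distance is |17|/(3√5) = 17/(3√5).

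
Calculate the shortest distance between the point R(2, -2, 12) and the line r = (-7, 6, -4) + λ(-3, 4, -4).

4√2

Direction vector d = (-3, 4, -4).
AP = (9, -8, 16), and AP × d = (-32, -12, 12).
|AP × d|² = 1312 and |d|² = 41, so the distance is √(1312/41) = √32 = 4√2.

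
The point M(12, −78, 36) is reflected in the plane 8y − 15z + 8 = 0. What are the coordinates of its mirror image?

n = (0, 8, −15), |n|² = 289, n·M − (-8) = -1156, so t = -1156/289 = -4.
Foot F = M − (-4)·n = (12, −46, −24); the reflection is 2F − M = (12, −14, −84).

(12, -14, -84)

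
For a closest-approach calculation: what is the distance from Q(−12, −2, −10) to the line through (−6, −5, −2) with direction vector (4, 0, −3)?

√109

Direction vector d = (4, 0, −3).
AP = (−6, 3, −8), and AP × d = (−9, −50, −12).
|AP × d|² = 2725 and |d|² = 25, so the distance is √(2725/25) = √109.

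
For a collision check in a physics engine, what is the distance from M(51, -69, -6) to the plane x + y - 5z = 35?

d = |1·51 + 1·(-69) + (-5)·(-6) − 35| / √(1 + 1 + 25) = |-23| / (3√3) = 23√3/9.

23√3/9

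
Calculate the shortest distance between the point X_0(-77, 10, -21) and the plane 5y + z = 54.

25√26/26

n = (0, 5, 1); n·P − 54 = -25; |n| = √26; distance = 25/√26.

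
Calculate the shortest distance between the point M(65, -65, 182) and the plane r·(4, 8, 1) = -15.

7

Normal vector n = (4, 8, 1), and n·(65, -65, 182) - (-15) = -63.
|n| = √(16 + 64 + 1) = 9, so the distance is |-63|/9 = 7.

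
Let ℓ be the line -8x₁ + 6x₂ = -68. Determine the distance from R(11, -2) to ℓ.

16/5

d = |(-8)·11 + 6·(-2) − (-68)| / √(64 + 36) = |-32|/10 = 16/5.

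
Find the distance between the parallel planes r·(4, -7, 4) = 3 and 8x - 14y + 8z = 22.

Divide the second equation by 2 to match normals: 4x - 7y + 4z = 11.
Both planes have normal n = (4, -7, 4), |n| = 9. Any point on the first plane is at distance |11 − 3|/|n| = 8/9 from the second.

8/9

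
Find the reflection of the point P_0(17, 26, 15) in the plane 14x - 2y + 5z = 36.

With n = (14, -2, 5), the signed offset is (n·P_0 − 36)/|n|² = 225/225 = 1.
P_0' = P_0 − 2t·n = (17, 26, 15) − 2·(14, -2, 5) = (-11, 30, 5).

(-11, 30, 5)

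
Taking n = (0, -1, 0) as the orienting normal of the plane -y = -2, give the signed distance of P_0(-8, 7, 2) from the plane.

n·P_0 − (-2) = -5.
|n| = 1, so the signed distance is -5/1 = -5.

-5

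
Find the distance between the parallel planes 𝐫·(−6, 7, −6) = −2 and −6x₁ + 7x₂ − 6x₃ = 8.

With common normal n = (−6, 7, −6) (|n| = 11), the distance is |(-2) − 8|/|n| = 10/11.

10/11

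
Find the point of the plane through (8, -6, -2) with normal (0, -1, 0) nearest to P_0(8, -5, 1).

(8, -6, 1)

The perpendicular from P_0 has direction n = (0, -1, 0): r = (8, -5, 1) + t(0, -1, 0).
Substitute into the plane: n·(P_0 + tn) = 6 gives 5 + 1t = 6, so t = 1.
Foot = (8, -5, 1) + 1·(0, -1, 0) = (8, -6, 1).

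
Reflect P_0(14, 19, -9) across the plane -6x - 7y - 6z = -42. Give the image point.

n = (-6, -7, -6), |n|² = 121, n·P_0 − (-42) = -121, so t = -121/121 = -1.
Foot F = P_0 − (-1)·n = (8, 12, -15); the reflection is 2F − P_0 = (2, 5, -21).

(2, 5, -21)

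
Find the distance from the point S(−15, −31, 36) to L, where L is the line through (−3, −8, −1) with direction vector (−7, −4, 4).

Direction vector d = (−7, −4, 4).
AP = (−12, −23, 37); AP·d = 324, |AP|² = 2042, |d|² = 81.
distance² = |AP|² − (AP·d)²/|d|² = 2042 − 104976/81 = 746, so the distance is √746.

√746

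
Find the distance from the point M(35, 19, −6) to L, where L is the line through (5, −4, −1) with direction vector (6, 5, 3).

√334

Direction vector d = (6, 5, 3).
AP = (30, 23, −5), and AP × d = (94, −120, 12).
|AP × d|² = 23380 and |d|² = 70, so the distance is √(23380/70) = √334.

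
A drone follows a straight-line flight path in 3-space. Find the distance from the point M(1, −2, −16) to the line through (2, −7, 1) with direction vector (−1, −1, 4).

3√3

Direction vector d = (−1, −1, 4).
AP = (−1, 5, −17), and AP × d = (3, 21, 6).
|AP × d|² = 486 and |d|² = 18, so the distance is √(486/18) = √27 = 3√3.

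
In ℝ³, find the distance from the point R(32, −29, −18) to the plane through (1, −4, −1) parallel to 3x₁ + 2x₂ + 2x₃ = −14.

Parallel planes share the normal n = (3, 2, 2); since (1, −4, −1) lies on the plane, its equation is 3x₁ + 2x₂ + 2x₃ = -7.
Then n·(32, −29, −18) − (−7) = 9.
|n| = √(9 + 4 + 4) = √17, so the distance is |9|/√17 = 9/√17.

9√17/17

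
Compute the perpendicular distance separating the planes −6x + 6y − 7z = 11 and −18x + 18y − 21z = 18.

Divide the second equation by 3 to match normals: −6x + 6y − 7z = 6.
Both planes have normal n = (−6, 6, −7), |n| = 11. Any point on the first plane is at distance |6 − 11|/|n| = 5/11 from the second.

5/11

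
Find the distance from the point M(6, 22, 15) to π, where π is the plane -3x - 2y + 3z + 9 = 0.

8/√22

n = (-3, -2, 3); n·P − (-9) = -8; |n| = √22; distance = 8/√22 = 4√22/11.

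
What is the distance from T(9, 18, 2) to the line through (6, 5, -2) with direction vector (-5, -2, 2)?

√161

Direction vector d = (-5, -2, 2).
AP = (3, 13, 4); AP·d = -33, |AP|² = 194, |d|² = 33.
distance² = |AP|² − (AP·d)²/|d|² = 194 − 1089/33 = 161, so the distance is √161.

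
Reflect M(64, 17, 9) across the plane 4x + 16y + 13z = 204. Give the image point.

n = (4, 16, 13), |n|² = 441, n·M − 204 = 441, so t = 441/441 = 1.
Foot F = M − 1·n = (60, 1, -4); the reflection is 2F − M = (56, -15, -17).

(56, -15, -17)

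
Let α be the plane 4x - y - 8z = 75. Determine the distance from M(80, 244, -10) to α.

Normal vector n = (4, -1, -8), and n·(80, 244, -10) - 75 = 81.
|n| = √(16 + 1 + 64) = 9, so the distance is |81|/9 = 9.

9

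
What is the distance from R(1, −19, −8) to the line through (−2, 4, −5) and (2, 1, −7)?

√286

A direction vector is d = (4, −3, −2).
AP = (3, −23, −3), and AP × d = (37, −6, 83).
|AP × d|² = 8294 and |d|² = 29, so the distance is √(8294/29) = √286.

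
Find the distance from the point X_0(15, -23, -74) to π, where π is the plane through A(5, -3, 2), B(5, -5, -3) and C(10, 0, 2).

AB = (0, -2, -5) and AC = (5, 3, 0), so a normal is n = AB × AC = (15, -25, 10).
Then n·(15, -23, -74) - 170 = -110.
|n| = √(225 + 625 + 100) = 5√38, so the distance is |-110|/(5√38) = 11√38/19.

11√38/19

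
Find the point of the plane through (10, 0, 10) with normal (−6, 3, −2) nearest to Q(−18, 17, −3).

n = (−6, 3, −2), |n|² = 49, and n·Q − (-80) = 245.
t = 245/49 = 5, so the foot is Q − t·n = (−18, 17, −3) − 5·(−6, 3, −2) = (12, 2, 7).

(12, 2, 7)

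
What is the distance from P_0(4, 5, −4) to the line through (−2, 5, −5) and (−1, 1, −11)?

A direction vector is d = (1, −4, −6).
AP = (6, 0, 1), and AP × d = (4, 37, −24).
|AP × d|² = 1961 and |d|² = 53, so the distance is √(1961/53) = √37.

√37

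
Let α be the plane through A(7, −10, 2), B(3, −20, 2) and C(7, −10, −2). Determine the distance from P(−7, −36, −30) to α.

AB = (−4, −10, 0) and AC = (0, 0, −4), so a normal is n = AB × AC = (40, −16, 0).
Then n·(−7, −36, −30) − 440 = −144.
|n| = √(1600 + 256 + 0) = 8√29, so the distance is |-144|/(8√29) = 18√29/29.

18√29/29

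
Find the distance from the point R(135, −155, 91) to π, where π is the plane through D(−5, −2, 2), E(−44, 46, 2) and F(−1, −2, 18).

5

DE = (−39, 48, 0) and DF = (4, 0, 16), so a normal is n = DE × DF = (768, 624, −192).
d = |768·135 + 624·(-155) + (-192)·91 − (-5472)| / √(589824 + 389376 + 36864) = |-5040| / 1008 = 5.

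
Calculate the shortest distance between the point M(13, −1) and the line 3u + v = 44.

6/√10

d = |3·13 + 1·(-1) − 44| / √(9 + 1) = |-6|/√10 = 3√10/5.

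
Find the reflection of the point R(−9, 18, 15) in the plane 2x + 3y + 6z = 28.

(-17, 6, -9)

n = (2, 3, 6), |n|² = 49, n·R − 28 = 98, so t = 98/49 = 2.
Foot F = R − 2·n = (−13, 12, 3); the reflection is 2F − R = (−17, 6, −9).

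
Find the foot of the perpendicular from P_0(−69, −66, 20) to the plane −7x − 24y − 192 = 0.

n = (−7, −24, 0), |n|² = 625, and n·P_0 − 192 = 1875.
t = 1875/625 = 3, so the foot is P_0 − t·n = (−69, −66, 20) − 3·(−7, −24, 0) = (−48, 6, 20).

(-48, 6, 20)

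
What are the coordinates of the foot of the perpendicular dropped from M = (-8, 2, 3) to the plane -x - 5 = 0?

The perpendicular from M has direction n = (-1, 0, 0): r = (-8, 2, 3) + λ(-1, 0, 0).
Substitute into the plane: n·(M + λn) = 5 gives 8 + 1λ = 5, so λ = -3.
Foot = (-8, 2, 3) + (-3)·(-1, 0, 0) = (-5, 2, 3).

(-5, 2, 3)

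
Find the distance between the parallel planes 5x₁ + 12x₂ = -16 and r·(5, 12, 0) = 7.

Both planes have normal n = (5, 12, 0), |n| = 13. Any point on the first plane is at distance |7 − (-16)|/|n| = 23/13 from the second.

23/13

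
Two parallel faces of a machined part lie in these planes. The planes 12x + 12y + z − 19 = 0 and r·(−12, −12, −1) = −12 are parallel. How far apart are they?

7/17

Divide the second equation by -1 to match normals: 12x + 12y + z = 12.
Both planes have normal n = (12, 12, 1), |n| = 17. Any point on the first plane is at distance |12 − 19|/|n| = 7/17 from the second.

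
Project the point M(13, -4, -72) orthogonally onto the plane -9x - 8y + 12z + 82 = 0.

(-14, -28, -36)

n = (-9, -8, 12), |n|² = 289, and n·M − (-82) = -867.
t = -867/289 = -3, so the foot is M − t·n = (13, -4, -72) − (-3)·(-9, -8, 12) = (-14, -28, -36).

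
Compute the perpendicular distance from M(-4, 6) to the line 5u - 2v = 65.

97√29/29

d = |5·(-4) + (-2)·6 − 65| / √(25 + 4) = |-97|/√29 = 97√29/29.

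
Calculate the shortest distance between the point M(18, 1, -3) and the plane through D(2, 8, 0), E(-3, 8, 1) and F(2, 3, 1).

DE = (-5, 0, 1) and DF = (0, -5, 1), so a normal is n = DE × DF = (5, 5, 25).
n = (5, 5, 25); n·P − 50 = -30; |n| = 15√3; distance = 30/(15√3) = 2√3/3.

2√3/3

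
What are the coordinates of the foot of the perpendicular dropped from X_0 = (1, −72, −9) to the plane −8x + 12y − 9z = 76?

(-23, -36, -36)

The perpendicular from X_0 has direction n = (−8, 12, −9): r = (1, −72, −9) + t(−8, 12, −9).
Substitute into the plane: n·(X_0 + tn) = 76 gives -791 + 289t = 76, so t = 3.
Foot = (1, −72, −9) + 3·(−8, 12, −9) = (−23, −36, −36).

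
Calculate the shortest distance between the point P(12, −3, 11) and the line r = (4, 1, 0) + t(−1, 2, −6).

√37

Direction vector d = (−1, 2, −6).
AP = (8, −4, 11); AP·d = -82, |AP|² = 201, |d|² = 41.
distance² = |AP|² − (AP·d)²/|d|² = 201 − 6724/41 = 37, so the distance is √37.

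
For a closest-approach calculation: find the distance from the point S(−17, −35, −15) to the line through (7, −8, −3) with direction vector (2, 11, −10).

6√34

Direction vector d = (2, 11, −10).
AP = (−24, −27, −12); AP·d = -225, |AP|² = 1449, |d|² = 225.
distance² = |AP|² − (AP·d)²/|d|² = 1449 − 50625/225 = 1224, so the distance is 6√34.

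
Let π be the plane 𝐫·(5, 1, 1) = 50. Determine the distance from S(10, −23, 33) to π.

Normal vector n = (5, 1, 1), and n·(10, −23, 33) − 50 = 10.
|n| = √(25 + 1 + 1) = 3√3, so the distance is |10|/(3√3) = 10/(3√3).

10√3/9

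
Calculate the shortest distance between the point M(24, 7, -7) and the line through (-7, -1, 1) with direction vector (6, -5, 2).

Direction vector d = (6, -5, 2).
AP = (31, 8, -8); AP·d = 130, |AP|² = 1089, |d|² = 65.
distance² = |AP|² − (AP·d)²/|d|² = 1089 − 16900/65 = 829, so the distance is √829.

√829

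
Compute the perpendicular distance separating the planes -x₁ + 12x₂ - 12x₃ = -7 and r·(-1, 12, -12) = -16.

Both planes have normal n = (-1, 12, -12), |n| = 17. Any point on the first plane is at distance |(-16) − (-7)|/|n| = 9/17 from the second.

9/17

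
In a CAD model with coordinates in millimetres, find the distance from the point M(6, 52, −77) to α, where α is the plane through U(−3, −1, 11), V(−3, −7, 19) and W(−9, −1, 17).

25/√34

UV = (0, −6, 8) and UW = (−6, 0, 6), so a normal is n = UV × UW = (−36, −48, −36).
Then n·(6, 52, −77) − (−240) = 300.
|n| = √(1296 + 2304 + 1296) = 12√34, so the distance is |300|/(12√34) = 25/√34.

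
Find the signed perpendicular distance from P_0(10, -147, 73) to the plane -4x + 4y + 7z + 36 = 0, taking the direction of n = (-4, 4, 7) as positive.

n·P_0 − (-36) = -81.
|n| = 9, so the signed distance is -81/9 = -9.

-9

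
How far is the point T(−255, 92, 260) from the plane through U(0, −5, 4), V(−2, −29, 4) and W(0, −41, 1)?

UV = (−2, −24, 0) and UW = (0, −36, −3), so a normal is n = UV × UW = (72, −6, 72).
n = (72, −6, 72); n·P − 318 = -510; |n| = 102; distance = 510/102 = 5.

5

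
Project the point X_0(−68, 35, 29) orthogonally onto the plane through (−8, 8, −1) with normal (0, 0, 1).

(-68, 35, -1)

The perpendicular from X_0 has direction n = (0, 0, 1): r = (−68, 35, 29) + t(0, 0, 1).
Substitute into the plane: n·(X_0 + tn) = -1 gives 29 + 1t = -1, so t = -30.
Foot = (−68, 35, 29) + (-30)·(0, 0, 1) = (−68, 35, −1).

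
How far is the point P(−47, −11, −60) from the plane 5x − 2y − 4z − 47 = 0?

4√5/3

Normal vector n = (5, −2, −4), and n·(−47, −11, −60) − 47 = −20.
|n| = √(25 + 4 + 16) = 3√5, so the distance is |-20|/(3√5) = 4√5/3.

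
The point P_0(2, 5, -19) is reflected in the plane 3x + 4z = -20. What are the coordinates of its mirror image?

(14, 5, -3)

n = (3, 0, 4), |n|² = 25, n·P_0 − (-20) = -50, so t = -50/25 = -2.
Foot F = P_0 − (-2)·n = (8, 5, -11); the reflection is 2F − P_0 = (14, 5, -3).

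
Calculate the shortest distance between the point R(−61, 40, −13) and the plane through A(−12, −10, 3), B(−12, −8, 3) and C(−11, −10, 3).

AB = (0, 2, 0) and AC = (1, 0, 0), so a normal is n = AB × AC = (0, 0, −2).
d = |(-2)·(-13) − (-6)| / √(0 + 0 + 4) = |32| / 2 = 16.

16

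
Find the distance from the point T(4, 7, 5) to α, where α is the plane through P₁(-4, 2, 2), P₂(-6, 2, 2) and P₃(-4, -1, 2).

3

P₁P₂ = (-2, 0, 0) and P₁P₃ = (0, -3, 0), so a normal is n = P₁P₂ × P₁P₃ = (0, 0, 6).
d = |6·5 − 12| / √(0 + 0 + 36) = |18| / 6 = 3.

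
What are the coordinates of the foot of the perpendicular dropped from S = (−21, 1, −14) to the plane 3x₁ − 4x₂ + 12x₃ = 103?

(-15, -7, 10)

The perpendicular from S has direction n = (3, −4, 12): r = (−21, 1, −14) + μ(3, −4, 12).
Substitute into the plane: n·(S + μn) = 103 gives -235 + 169μ = 103, so μ = 2.
Foot = (−21, 1, −14) + 2·(3, −4, 12) = (−15, −7, 10).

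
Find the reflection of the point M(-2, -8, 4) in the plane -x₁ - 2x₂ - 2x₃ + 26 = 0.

n = (-1, -2, -2), |n|² = 9, n·M − (-26) = 36, so t = 36/9 = 4.
Foot F = M − 4·n = (2, 0, 12); the reflection is 2F − M = (6, 8, 20).

(6, 8, 20)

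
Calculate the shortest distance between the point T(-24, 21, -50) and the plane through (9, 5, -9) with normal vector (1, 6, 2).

The plane has equation n·(r − (9, 5, -9)) = 0, i.e. n·r = 21.
Then n·(-24, 21, -50) - 21 = -19.
|n| = √(1 + 36 + 4) = √41, so the distance is |-19|/√41 = 19√41/41.

19√41/41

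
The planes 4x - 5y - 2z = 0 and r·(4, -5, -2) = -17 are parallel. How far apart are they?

17√5/15

Both planes have normal n = (4, -5, -2), |n| = 3√5. Any point on the first plane is at distance |(-17) − 0|/|n| = 17/(3√5) = 17√5/15 from the second.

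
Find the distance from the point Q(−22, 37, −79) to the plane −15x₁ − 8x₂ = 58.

Normal vector n = (−15, −8, 0), and n·(−22, 37, −79) − 58 = −24.
|n| = √(225 + 64 + 0) = 17, so the distance is |-24|/17 = 24/17.

24/17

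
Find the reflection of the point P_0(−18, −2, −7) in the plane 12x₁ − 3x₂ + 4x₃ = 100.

With n = (12, −3, 4), the signed offset is (n·P_0 − 100)/|n|² = -338/169 = -2.
P_0' = P_0 − 2t·n = (−18, −2, −7) − (-4)·(12, −3, 4) = (30, −14, 9).

(30, -14, 9)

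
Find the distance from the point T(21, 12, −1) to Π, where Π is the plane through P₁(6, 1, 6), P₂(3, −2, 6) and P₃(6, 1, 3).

2√2

P₁P₂ = (−3, −3, 0) and P₁P₃ = (0, 0, −3), so a normal is n = P₁P₂ × P₁P₃ = (9, −9, 0).
Then n·(21, 12, −1) − 45 = 36.
|n| = √(81 + 81 + 0) = 9√2, so the distance is |36|/(9√2) = 2√2.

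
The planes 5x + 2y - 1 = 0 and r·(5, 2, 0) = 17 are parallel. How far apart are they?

16√29/29

Both planes have normal n = (5, 2, 0), |n| = √29. Any point on the first plane is at distance |17 − 1|/|n| = 16/√29 from the second.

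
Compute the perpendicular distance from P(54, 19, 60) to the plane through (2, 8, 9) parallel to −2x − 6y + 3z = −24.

Parallel planes share the normal n = (−2, −6, 3); since (2, 8, 9) lies on the plane, its equation is −2x − 6y + 3z = -25.
n = (−2, −6, 3); n·P − (-25) = -17; |n| = 7; distance = 17/7.

17/7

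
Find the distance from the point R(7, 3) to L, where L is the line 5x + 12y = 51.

20/13

d = |5·7 + 12·3 − 51| / √(25 + 144) = |20|/13 = 20/13.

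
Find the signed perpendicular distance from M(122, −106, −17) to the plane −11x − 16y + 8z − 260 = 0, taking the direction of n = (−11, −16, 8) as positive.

-2

n·M − 260 = -42.
|n| = 21, so the signed distance is -42/21 = -2.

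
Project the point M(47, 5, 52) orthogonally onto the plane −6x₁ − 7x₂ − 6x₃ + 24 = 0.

(17, -30, 22)

n = (−6, −7, −6), |n|² = 121, and n·M − (-24) = -605.
t = -605/121 = -5, so the foot is M − t·n = (47, 5, 52) − (-5)·(−6, −7, −6) = (17, −30, 22).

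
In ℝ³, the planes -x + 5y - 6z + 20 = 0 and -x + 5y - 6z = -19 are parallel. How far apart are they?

With common normal n = (-1, 5, -6) (|n| = √62), the distance is |(-20) − (-19)|/|n| = 1/√62 = √62/62.

1/√62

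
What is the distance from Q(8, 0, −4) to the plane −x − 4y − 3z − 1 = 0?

3√26/26

n = (−1, −4, −3); n·P − 1 = 3; |n| = √26; distance = 3/√26 = 3√26/26.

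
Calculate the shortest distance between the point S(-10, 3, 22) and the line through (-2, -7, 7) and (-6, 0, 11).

√65

A direction vector is d = (-4, 7, 4).
AP = (-8, 10, 15), and AP × d = (-65, -28, -16).
|AP × d|² = 5265 and |d|² = 81, so the distance is √(5265/81) = √65.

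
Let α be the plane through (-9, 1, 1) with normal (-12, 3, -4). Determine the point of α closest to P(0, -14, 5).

(-12, -11, 1)

n = (-12, 3, -4), |n|² = 169, and n·P − 107 = -169.
t = -169/169 = -1, so the foot is P − t·n = (0, -14, 5) − (-1)·(-12, 3, -4) = (-12, -11, 1).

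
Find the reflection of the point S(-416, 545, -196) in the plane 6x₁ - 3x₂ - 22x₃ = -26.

With n = (6, -3, -22), the signed offset is (n·S − (-26))/|n|² = 207/529 = 9/23.
S' = S − 2t·n = (-416, 545, -196) − (18/23)·(6, -3, -22) = (-9676/23, 12589/23, -4112/23).

(-9676/23, 12589/23, -4112/23)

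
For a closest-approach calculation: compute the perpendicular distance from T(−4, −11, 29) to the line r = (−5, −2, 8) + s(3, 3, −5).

2√34

Direction vector d = (3, 3, −5).
AP = (1, −9, 21), and AP × d = (−18, 68, 30).
|AP × d|² = 5848 and |d|² = 43, so the distance is √(5848/43) = √136 = 2√34.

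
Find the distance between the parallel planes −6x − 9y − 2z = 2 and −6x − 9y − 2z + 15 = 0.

17/11

Both planes have normal n = (−6, −9, −2), |n| = 11. Any point on the first plane is at distance |(-15) − 2|/|n| = 17/11 from the second.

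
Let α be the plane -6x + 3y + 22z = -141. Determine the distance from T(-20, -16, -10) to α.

7/23

d = |(-6)·(-20) + 3·(-16) + 22·(-10) − (-141)| / √(36 + 9 + 484) = |-7| / 23 = 7/23.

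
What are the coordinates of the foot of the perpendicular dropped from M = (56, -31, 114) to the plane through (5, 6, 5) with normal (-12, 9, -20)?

(-4, 14, 14)

The perpendicular from M has direction n = (-12, 9, -20): r = (56, -31, 114) + t(-12, 9, -20).
Substitute into the plane: n·(M + tn) = -106 gives -3231 + 625t = -106, so t = 5.
Foot = (56, -31, 114) + 5·(-12, 9, -20) = (-4, 14, 14).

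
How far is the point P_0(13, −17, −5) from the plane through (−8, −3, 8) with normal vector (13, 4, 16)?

3/7

The plane has equation n·(r − (−8, −3, 8)) = 0, i.e. n·r = 12.
Then n·(13, −17, −5) − 12 = 9.
|n| = √(169 + 16 + 256) = 21, so the distance is |9|/21 = 3/7.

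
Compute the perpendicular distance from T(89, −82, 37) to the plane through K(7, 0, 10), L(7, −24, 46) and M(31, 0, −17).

KL = (0, −24, 36) and KM = (24, 0, −27), so a normal is n = KL × KM = (648, 864, 576).
d = |648·89 + 864·(-82) + 576·37 − 10296| / √(419904 + 746496 + 331776) = |-2160| / 1224 = 30/17.

30/17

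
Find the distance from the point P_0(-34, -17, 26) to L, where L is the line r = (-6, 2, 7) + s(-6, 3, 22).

Direction vector d = (-6, 3, 22).
AP = (-28, -19, 19), and AP × d = (-475, 502, -198).
|AP × d|² = 516833 and |d|² = 529, so the distance is √(516833/529) = √977.

√977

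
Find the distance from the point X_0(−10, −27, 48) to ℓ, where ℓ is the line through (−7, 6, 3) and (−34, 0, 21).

A direction vector is d = (−27, −6, 18).
AP = (−3, −33, 45); AP·d = 1089, |AP|² = 3123, |d|² = 1089.
distance² = |AP|² − (AP·d)²/|d|² = 3123 − 1185921/1089 = 2034, so the distance is 3√226.

3√226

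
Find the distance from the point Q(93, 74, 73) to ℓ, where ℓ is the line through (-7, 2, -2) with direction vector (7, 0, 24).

3√1201

Direction vector d = (7, 0, 24).
AP = (100, 72, 75), and AP × d = (1728, -1875, -504).
|AP × d|² = 6755625 and |d|² = 625, so the distance is √(6755625/625) = √10809 = 3√1201.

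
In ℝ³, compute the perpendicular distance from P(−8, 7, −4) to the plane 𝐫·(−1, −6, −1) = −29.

Normal vector n = (−1, −6, −1), and n·(−8, 7, −4) − (−29) = −1.
|n| = √(1 + 36 + 1) = √38, so the distance is |-1|/√38 = √38/38.

1/√38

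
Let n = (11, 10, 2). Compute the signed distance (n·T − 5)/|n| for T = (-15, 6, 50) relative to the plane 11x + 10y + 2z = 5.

-2/3

n·T − 5 = -10.
|n| = 15, so the signed distance is -10/15 = -2/3.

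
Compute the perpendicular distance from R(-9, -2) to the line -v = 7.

d = |0·(-9) + (-1)·(-2) − 7| / √(0 + 1) = |-5|/1 = 5.

5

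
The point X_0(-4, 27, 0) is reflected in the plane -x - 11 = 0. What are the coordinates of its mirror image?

(-18, 27, 0)

n = (-1, 0, 0), |n|² = 1, n·X_0 − 11 = -7, so t = -7/1 = -7.
Foot F = X_0 − (-7)·n = (-11, 27, 0); the reflection is 2F − X_0 = (-18, 27, 0).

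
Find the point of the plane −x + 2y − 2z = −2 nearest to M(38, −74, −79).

n = (−1, 2, −2), |n|² = 9, and n·M − (-2) = -26.
t = -26/9, so the foot is M − t·n = (38, −74, −79) − (-26/9)·(−1, 2, −2) = (316/9, −614/9, −763/9).

(316/9, -614/9, -763/9)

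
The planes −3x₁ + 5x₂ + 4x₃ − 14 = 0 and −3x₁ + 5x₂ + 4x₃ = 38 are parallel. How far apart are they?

12√2/5

Both planes have normal n = (−3, 5, 4), |n| = 5√2. Any point on the first plane is at distance |38 − 14|/|n| = 24/(5√2) = 12√2/5 from the second.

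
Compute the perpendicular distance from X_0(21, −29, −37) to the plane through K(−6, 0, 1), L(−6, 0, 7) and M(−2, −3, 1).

7

KL = (0, 0, 6) and KM = (4, −3, 0), so a normal is n = KL × KM = (18, 24, 0).
n = (18, 24, 0); n·P − (-108) = -210; |n| = 30; distance = 210/30 = 7.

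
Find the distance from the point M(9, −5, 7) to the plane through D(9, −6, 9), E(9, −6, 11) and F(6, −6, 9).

DE = (0, 0, 2) and DF = (−3, 0, 0), so a normal is n = DE × DF = (0, −6, 0).
n = (0, −6, 0); n·P − 36 = -6; |n| = 6; distance = 6/6 = 1.

1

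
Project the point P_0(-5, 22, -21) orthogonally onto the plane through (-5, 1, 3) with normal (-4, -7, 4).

(-17, 1, -9)

n = (-4, -7, 4), |n|² = 81, and n·P_0 − 25 = -243.
t = -243/81 = -3, so the foot is P_0 − t·n = (-5, 22, -21) − (-3)·(-4, -7, 4) = (-17, 1, -9).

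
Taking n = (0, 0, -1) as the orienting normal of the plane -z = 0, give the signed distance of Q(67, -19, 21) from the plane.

n·Q − 0 = -21.
|n| = 1, so the signed distance is -21/1 = -21.

-21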